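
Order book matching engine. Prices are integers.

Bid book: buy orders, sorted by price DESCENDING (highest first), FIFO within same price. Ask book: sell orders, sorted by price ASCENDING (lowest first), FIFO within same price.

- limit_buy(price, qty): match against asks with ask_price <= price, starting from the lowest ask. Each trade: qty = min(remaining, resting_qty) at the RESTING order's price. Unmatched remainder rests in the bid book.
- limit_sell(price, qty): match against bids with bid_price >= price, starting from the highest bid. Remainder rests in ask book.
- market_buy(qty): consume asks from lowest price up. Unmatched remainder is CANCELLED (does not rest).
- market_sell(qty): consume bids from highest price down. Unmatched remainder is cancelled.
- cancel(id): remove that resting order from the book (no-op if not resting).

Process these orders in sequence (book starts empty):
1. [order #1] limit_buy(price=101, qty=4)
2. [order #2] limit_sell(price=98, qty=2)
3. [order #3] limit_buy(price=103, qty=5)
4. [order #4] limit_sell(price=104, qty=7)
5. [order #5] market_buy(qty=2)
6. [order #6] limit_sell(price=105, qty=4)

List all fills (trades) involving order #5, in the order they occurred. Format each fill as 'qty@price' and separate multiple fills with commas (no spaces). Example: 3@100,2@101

Answer: 2@104

Derivation:
After op 1 [order #1] limit_buy(price=101, qty=4): fills=none; bids=[#1:4@101] asks=[-]
After op 2 [order #2] limit_sell(price=98, qty=2): fills=#1x#2:2@101; bids=[#1:2@101] asks=[-]
After op 3 [order #3] limit_buy(price=103, qty=5): fills=none; bids=[#3:5@103 #1:2@101] asks=[-]
After op 4 [order #4] limit_sell(price=104, qty=7): fills=none; bids=[#3:5@103 #1:2@101] asks=[#4:7@104]
After op 5 [order #5] market_buy(qty=2): fills=#5x#4:2@104; bids=[#3:5@103 #1:2@101] asks=[#4:5@104]
After op 6 [order #6] limit_sell(price=105, qty=4): fills=none; bids=[#3:5@103 #1:2@101] asks=[#4:5@104 #6:4@105]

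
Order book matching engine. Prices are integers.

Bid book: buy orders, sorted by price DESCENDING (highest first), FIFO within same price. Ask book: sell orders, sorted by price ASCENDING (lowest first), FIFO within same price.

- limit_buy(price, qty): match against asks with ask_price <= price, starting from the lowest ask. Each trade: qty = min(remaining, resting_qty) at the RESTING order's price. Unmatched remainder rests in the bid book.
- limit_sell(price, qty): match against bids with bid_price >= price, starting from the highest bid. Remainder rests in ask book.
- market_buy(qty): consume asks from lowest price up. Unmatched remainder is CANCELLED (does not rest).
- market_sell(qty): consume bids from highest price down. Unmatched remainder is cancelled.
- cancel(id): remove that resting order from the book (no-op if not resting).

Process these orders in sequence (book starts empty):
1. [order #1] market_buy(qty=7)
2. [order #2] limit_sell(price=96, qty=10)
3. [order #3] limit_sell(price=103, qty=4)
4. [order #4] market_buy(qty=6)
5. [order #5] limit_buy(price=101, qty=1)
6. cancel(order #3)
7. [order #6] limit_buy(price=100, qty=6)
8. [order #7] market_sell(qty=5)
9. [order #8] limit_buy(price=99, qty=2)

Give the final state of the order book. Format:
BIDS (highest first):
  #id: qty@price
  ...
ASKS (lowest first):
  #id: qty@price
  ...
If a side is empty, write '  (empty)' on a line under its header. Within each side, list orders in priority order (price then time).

Answer: BIDS (highest first):
  #8: 2@99
ASKS (lowest first):
  (empty)

Derivation:
After op 1 [order #1] market_buy(qty=7): fills=none; bids=[-] asks=[-]
After op 2 [order #2] limit_sell(price=96, qty=10): fills=none; bids=[-] asks=[#2:10@96]
After op 3 [order #3] limit_sell(price=103, qty=4): fills=none; bids=[-] asks=[#2:10@96 #3:4@103]
After op 4 [order #4] market_buy(qty=6): fills=#4x#2:6@96; bids=[-] asks=[#2:4@96 #3:4@103]
After op 5 [order #5] limit_buy(price=101, qty=1): fills=#5x#2:1@96; bids=[-] asks=[#2:3@96 #3:4@103]
After op 6 cancel(order #3): fills=none; bids=[-] asks=[#2:3@96]
After op 7 [order #6] limit_buy(price=100, qty=6): fills=#6x#2:3@96; bids=[#6:3@100] asks=[-]
After op 8 [order #7] market_sell(qty=5): fills=#6x#7:3@100; bids=[-] asks=[-]
After op 9 [order #8] limit_buy(price=99, qty=2): fills=none; bids=[#8:2@99] asks=[-]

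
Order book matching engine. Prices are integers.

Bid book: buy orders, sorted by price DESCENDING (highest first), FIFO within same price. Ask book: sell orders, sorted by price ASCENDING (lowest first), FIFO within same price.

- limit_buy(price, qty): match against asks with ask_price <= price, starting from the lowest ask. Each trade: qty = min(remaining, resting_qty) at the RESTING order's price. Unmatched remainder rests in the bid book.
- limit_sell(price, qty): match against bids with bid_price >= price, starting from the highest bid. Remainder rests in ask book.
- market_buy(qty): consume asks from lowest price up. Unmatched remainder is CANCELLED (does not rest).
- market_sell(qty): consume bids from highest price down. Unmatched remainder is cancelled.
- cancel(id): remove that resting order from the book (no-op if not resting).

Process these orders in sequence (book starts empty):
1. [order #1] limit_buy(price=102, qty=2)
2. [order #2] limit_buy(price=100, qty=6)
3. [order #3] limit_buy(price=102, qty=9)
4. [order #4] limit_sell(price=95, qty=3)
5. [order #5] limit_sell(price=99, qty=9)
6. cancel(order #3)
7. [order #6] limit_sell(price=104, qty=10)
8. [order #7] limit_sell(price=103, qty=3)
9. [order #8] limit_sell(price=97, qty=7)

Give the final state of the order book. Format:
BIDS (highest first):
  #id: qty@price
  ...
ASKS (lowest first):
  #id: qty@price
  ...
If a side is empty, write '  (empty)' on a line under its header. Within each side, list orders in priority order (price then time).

Answer: BIDS (highest first):
  (empty)
ASKS (lowest first):
  #8: 2@97
  #7: 3@103
  #6: 10@104

Derivation:
After op 1 [order #1] limit_buy(price=102, qty=2): fills=none; bids=[#1:2@102] asks=[-]
After op 2 [order #2] limit_buy(price=100, qty=6): fills=none; bids=[#1:2@102 #2:6@100] asks=[-]
After op 3 [order #3] limit_buy(price=102, qty=9): fills=none; bids=[#1:2@102 #3:9@102 #2:6@100] asks=[-]
After op 4 [order #4] limit_sell(price=95, qty=3): fills=#1x#4:2@102 #3x#4:1@102; bids=[#3:8@102 #2:6@100] asks=[-]
After op 5 [order #5] limit_sell(price=99, qty=9): fills=#3x#5:8@102 #2x#5:1@100; bids=[#2:5@100] asks=[-]
After op 6 cancel(order #3): fills=none; bids=[#2:5@100] asks=[-]
After op 7 [order #6] limit_sell(price=104, qty=10): fills=none; bids=[#2:5@100] asks=[#6:10@104]
After op 8 [order #7] limit_sell(price=103, qty=3): fills=none; bids=[#2:5@100] asks=[#7:3@103 #6:10@104]
After op 9 [order #8] limit_sell(price=97, qty=7): fills=#2x#8:5@100; bids=[-] asks=[#8:2@97 #7:3@103 #6:10@104]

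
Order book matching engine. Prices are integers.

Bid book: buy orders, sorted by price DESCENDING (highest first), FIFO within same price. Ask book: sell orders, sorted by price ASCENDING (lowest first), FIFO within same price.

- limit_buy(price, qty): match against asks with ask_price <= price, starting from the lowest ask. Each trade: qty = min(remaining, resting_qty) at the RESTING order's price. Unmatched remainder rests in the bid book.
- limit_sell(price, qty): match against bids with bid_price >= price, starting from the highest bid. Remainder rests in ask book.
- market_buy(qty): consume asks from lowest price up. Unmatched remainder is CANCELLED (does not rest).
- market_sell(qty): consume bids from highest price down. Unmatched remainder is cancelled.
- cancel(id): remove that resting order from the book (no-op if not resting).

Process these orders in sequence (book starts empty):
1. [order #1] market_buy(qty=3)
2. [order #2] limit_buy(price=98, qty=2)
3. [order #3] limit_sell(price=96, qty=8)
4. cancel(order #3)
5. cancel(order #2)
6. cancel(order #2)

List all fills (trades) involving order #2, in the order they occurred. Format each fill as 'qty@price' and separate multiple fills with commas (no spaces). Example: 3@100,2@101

After op 1 [order #1] market_buy(qty=3): fills=none; bids=[-] asks=[-]
After op 2 [order #2] limit_buy(price=98, qty=2): fills=none; bids=[#2:2@98] asks=[-]
After op 3 [order #3] limit_sell(price=96, qty=8): fills=#2x#3:2@98; bids=[-] asks=[#3:6@96]
After op 4 cancel(order #3): fills=none; bids=[-] asks=[-]
After op 5 cancel(order #2): fills=none; bids=[-] asks=[-]
After op 6 cancel(order #2): fills=none; bids=[-] asks=[-]

Answer: 2@98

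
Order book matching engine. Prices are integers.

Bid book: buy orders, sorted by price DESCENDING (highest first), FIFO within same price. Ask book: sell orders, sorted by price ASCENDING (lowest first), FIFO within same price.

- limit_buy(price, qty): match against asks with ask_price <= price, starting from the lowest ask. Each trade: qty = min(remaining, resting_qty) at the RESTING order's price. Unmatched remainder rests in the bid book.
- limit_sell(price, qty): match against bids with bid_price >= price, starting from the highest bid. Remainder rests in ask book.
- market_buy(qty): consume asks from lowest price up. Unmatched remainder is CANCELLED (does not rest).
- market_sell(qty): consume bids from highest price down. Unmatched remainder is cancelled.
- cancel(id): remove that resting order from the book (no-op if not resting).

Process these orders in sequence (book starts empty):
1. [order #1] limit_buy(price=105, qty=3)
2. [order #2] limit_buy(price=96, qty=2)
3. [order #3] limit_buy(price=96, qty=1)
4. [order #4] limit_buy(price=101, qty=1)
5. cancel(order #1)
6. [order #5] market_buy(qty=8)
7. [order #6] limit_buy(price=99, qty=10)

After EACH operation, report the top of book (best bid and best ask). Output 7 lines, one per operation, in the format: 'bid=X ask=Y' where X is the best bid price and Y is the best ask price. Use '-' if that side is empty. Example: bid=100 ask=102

After op 1 [order #1] limit_buy(price=105, qty=3): fills=none; bids=[#1:3@105] asks=[-]
After op 2 [order #2] limit_buy(price=96, qty=2): fills=none; bids=[#1:3@105 #2:2@96] asks=[-]
After op 3 [order #3] limit_buy(price=96, qty=1): fills=none; bids=[#1:3@105 #2:2@96 #3:1@96] asks=[-]
After op 4 [order #4] limit_buy(price=101, qty=1): fills=none; bids=[#1:3@105 #4:1@101 #2:2@96 #3:1@96] asks=[-]
After op 5 cancel(order #1): fills=none; bids=[#4:1@101 #2:2@96 #3:1@96] asks=[-]
After op 6 [order #5] market_buy(qty=8): fills=none; bids=[#4:1@101 #2:2@96 #3:1@96] asks=[-]
After op 7 [order #6] limit_buy(price=99, qty=10): fills=none; bids=[#4:1@101 #6:10@99 #2:2@96 #3:1@96] asks=[-]

Answer: bid=105 ask=-
bid=105 ask=-
bid=105 ask=-
bid=105 ask=-
bid=101 ask=-
bid=101 ask=-
bid=101 ask=-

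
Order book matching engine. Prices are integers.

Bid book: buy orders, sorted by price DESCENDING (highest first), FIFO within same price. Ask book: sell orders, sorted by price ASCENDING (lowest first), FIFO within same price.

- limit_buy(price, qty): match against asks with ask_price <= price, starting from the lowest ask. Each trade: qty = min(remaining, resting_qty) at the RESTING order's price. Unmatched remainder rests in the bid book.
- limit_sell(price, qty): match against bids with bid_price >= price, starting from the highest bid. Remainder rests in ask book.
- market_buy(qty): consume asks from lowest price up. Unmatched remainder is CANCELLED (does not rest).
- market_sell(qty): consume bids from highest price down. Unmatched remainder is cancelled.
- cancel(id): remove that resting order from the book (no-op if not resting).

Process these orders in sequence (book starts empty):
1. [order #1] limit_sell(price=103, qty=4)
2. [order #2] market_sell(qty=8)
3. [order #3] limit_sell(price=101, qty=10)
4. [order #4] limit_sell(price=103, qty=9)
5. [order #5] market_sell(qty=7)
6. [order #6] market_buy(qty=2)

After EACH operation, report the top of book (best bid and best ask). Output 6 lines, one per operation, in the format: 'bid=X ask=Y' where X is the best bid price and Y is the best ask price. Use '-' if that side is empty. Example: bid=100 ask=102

After op 1 [order #1] limit_sell(price=103, qty=4): fills=none; bids=[-] asks=[#1:4@103]
After op 2 [order #2] market_sell(qty=8): fills=none; bids=[-] asks=[#1:4@103]
After op 3 [order #3] limit_sell(price=101, qty=10): fills=none; bids=[-] asks=[#3:10@101 #1:4@103]
After op 4 [order #4] limit_sell(price=103, qty=9): fills=none; bids=[-] asks=[#3:10@101 #1:4@103 #4:9@103]
After op 5 [order #5] market_sell(qty=7): fills=none; bids=[-] asks=[#3:10@101 #1:4@103 #4:9@103]
After op 6 [order #6] market_buy(qty=2): fills=#6x#3:2@101; bids=[-] asks=[#3:8@101 #1:4@103 #4:9@103]

Answer: bid=- ask=103
bid=- ask=103
bid=- ask=101
bid=- ask=101
bid=- ask=101
bid=- ask=101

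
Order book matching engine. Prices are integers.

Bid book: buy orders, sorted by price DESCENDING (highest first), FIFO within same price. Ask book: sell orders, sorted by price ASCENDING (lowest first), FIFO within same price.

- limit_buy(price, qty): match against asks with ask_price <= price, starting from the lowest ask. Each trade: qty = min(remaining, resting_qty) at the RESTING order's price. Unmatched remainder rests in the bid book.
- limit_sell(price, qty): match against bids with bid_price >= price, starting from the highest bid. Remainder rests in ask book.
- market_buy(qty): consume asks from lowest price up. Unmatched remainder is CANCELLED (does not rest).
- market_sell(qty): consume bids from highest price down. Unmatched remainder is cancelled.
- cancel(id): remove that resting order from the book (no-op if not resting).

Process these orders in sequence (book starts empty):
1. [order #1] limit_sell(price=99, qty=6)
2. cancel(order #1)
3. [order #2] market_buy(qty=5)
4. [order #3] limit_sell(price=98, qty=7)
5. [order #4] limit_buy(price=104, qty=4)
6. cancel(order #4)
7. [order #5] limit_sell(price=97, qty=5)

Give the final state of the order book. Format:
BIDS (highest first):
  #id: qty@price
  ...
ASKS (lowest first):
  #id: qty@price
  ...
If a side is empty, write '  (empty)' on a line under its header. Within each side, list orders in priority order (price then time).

After op 1 [order #1] limit_sell(price=99, qty=6): fills=none; bids=[-] asks=[#1:6@99]
After op 2 cancel(order #1): fills=none; bids=[-] asks=[-]
After op 3 [order #2] market_buy(qty=5): fills=none; bids=[-] asks=[-]
After op 4 [order #3] limit_sell(price=98, qty=7): fills=none; bids=[-] asks=[#3:7@98]
After op 5 [order #4] limit_buy(price=104, qty=4): fills=#4x#3:4@98; bids=[-] asks=[#3:3@98]
After op 6 cancel(order #4): fills=none; bids=[-] asks=[#3:3@98]
After op 7 [order #5] limit_sell(price=97, qty=5): fills=none; bids=[-] asks=[#5:5@97 #3:3@98]

Answer: BIDS (highest first):
  (empty)
ASKS (lowest first):
  #5: 5@97
  #3: 3@98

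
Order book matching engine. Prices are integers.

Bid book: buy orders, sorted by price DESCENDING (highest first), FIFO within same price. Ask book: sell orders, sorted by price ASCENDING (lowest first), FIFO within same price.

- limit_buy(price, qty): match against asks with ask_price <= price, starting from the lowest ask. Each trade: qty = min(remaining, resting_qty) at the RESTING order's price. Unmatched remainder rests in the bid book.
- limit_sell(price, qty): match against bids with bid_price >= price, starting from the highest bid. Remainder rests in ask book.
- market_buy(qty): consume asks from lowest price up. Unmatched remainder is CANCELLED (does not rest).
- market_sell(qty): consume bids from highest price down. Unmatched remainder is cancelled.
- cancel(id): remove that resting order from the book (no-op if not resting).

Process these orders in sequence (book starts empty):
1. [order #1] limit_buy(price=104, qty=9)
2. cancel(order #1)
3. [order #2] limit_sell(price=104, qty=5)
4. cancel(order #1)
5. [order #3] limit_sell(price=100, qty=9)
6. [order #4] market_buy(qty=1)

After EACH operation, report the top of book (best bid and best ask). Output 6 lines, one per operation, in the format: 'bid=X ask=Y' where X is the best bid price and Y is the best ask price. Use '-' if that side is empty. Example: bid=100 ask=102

After op 1 [order #1] limit_buy(price=104, qty=9): fills=none; bids=[#1:9@104] asks=[-]
After op 2 cancel(order #1): fills=none; bids=[-] asks=[-]
After op 3 [order #2] limit_sell(price=104, qty=5): fills=none; bids=[-] asks=[#2:5@104]
After op 4 cancel(order #1): fills=none; bids=[-] asks=[#2:5@104]
After op 5 [order #3] limit_sell(price=100, qty=9): fills=none; bids=[-] asks=[#3:9@100 #2:5@104]
After op 6 [order #4] market_buy(qty=1): fills=#4x#3:1@100; bids=[-] asks=[#3:8@100 #2:5@104]

Answer: bid=104 ask=-
bid=- ask=-
bid=- ask=104
bid=- ask=104
bid=- ask=100
bid=- ask=100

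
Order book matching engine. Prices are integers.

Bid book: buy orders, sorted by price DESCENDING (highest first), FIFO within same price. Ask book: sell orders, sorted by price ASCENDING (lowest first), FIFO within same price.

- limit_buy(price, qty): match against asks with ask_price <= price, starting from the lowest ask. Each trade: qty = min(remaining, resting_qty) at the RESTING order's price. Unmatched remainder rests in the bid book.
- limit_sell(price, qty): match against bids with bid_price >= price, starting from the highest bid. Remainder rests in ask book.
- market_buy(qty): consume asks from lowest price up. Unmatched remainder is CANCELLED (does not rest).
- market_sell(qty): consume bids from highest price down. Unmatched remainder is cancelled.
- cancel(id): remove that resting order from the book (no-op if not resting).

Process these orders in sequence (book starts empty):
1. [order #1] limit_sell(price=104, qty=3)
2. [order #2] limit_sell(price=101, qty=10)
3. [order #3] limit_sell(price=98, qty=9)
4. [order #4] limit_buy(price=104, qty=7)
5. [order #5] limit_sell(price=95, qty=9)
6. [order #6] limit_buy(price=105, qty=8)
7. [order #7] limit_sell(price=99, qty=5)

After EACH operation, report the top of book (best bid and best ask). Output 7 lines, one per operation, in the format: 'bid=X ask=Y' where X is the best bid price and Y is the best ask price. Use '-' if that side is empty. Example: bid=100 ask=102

Answer: bid=- ask=104
bid=- ask=101
bid=- ask=98
bid=- ask=98
bid=- ask=95
bid=- ask=95
bid=- ask=95

Derivation:
After op 1 [order #1] limit_sell(price=104, qty=3): fills=none; bids=[-] asks=[#1:3@104]
After op 2 [order #2] limit_sell(price=101, qty=10): fills=none; bids=[-] asks=[#2:10@101 #1:3@104]
After op 3 [order #3] limit_sell(price=98, qty=9): fills=none; bids=[-] asks=[#3:9@98 #2:10@101 #1:3@104]
After op 4 [order #4] limit_buy(price=104, qty=7): fills=#4x#3:7@98; bids=[-] asks=[#3:2@98 #2:10@101 #1:3@104]
After op 5 [order #5] limit_sell(price=95, qty=9): fills=none; bids=[-] asks=[#5:9@95 #3:2@98 #2:10@101 #1:3@104]
After op 6 [order #6] limit_buy(price=105, qty=8): fills=#6x#5:8@95; bids=[-] asks=[#5:1@95 #3:2@98 #2:10@101 #1:3@104]
After op 7 [order #7] limit_sell(price=99, qty=5): fills=none; bids=[-] asks=[#5:1@95 #3:2@98 #7:5@99 #2:10@101 #1:3@104]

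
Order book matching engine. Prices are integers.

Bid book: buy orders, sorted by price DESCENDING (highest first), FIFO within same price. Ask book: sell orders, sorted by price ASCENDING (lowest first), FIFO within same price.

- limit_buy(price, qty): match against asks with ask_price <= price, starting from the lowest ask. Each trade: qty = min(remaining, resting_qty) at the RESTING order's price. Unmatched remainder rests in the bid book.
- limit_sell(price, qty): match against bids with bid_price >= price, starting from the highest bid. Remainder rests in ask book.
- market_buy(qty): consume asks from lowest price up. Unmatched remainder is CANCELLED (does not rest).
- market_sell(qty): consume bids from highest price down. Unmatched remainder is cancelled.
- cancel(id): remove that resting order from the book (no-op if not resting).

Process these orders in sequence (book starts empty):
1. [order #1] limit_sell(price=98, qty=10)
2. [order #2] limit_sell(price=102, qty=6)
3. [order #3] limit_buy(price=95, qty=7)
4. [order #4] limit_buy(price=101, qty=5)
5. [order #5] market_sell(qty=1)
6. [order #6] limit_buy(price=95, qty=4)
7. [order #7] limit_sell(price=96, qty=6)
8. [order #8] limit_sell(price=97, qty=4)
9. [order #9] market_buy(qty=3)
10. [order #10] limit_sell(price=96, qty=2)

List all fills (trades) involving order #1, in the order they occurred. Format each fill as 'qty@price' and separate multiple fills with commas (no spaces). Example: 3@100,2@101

After op 1 [order #1] limit_sell(price=98, qty=10): fills=none; bids=[-] asks=[#1:10@98]
After op 2 [order #2] limit_sell(price=102, qty=6): fills=none; bids=[-] asks=[#1:10@98 #2:6@102]
After op 3 [order #3] limit_buy(price=95, qty=7): fills=none; bids=[#3:7@95] asks=[#1:10@98 #2:6@102]
After op 4 [order #4] limit_buy(price=101, qty=5): fills=#4x#1:5@98; bids=[#3:7@95] asks=[#1:5@98 #2:6@102]
After op 5 [order #5] market_sell(qty=1): fills=#3x#5:1@95; bids=[#3:6@95] asks=[#1:5@98 #2:6@102]
After op 6 [order #6] limit_buy(price=95, qty=4): fills=none; bids=[#3:6@95 #6:4@95] asks=[#1:5@98 #2:6@102]
After op 7 [order #7] limit_sell(price=96, qty=6): fills=none; bids=[#3:6@95 #6:4@95] asks=[#7:6@96 #1:5@98 #2:6@102]
After op 8 [order #8] limit_sell(price=97, qty=4): fills=none; bids=[#3:6@95 #6:4@95] asks=[#7:6@96 #8:4@97 #1:5@98 #2:6@102]
After op 9 [order #9] market_buy(qty=3): fills=#9x#7:3@96; bids=[#3:6@95 #6:4@95] asks=[#7:3@96 #8:4@97 #1:5@98 #2:6@102]
After op 10 [order #10] limit_sell(price=96, qty=2): fills=none; bids=[#3:6@95 #6:4@95] asks=[#7:3@96 #10:2@96 #8:4@97 #1:5@98 #2:6@102]

Answer: 5@98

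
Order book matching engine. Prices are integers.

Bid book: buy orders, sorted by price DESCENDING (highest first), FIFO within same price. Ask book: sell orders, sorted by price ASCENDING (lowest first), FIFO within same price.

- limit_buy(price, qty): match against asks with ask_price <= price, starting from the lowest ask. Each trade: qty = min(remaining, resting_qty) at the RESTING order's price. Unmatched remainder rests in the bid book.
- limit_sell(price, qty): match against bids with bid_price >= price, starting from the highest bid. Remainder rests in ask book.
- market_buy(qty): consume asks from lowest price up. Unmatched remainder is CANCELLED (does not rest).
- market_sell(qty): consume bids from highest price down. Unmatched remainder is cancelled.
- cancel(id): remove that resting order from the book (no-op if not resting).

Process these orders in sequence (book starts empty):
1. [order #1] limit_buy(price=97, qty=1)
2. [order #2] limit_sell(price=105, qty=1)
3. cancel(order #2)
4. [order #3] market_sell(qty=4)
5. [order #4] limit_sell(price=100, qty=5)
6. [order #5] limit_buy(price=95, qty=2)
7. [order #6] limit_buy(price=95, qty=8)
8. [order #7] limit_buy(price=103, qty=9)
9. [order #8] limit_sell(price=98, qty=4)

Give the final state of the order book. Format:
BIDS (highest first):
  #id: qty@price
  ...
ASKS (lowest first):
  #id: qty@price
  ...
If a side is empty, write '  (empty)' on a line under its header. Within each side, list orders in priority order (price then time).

Answer: BIDS (highest first):
  #5: 2@95
  #6: 8@95
ASKS (lowest first):
  (empty)

Derivation:
After op 1 [order #1] limit_buy(price=97, qty=1): fills=none; bids=[#1:1@97] asks=[-]
After op 2 [order #2] limit_sell(price=105, qty=1): fills=none; bids=[#1:1@97] asks=[#2:1@105]
After op 3 cancel(order #2): fills=none; bids=[#1:1@97] asks=[-]
After op 4 [order #3] market_sell(qty=4): fills=#1x#3:1@97; bids=[-] asks=[-]
After op 5 [order #4] limit_sell(price=100, qty=5): fills=none; bids=[-] asks=[#4:5@100]
After op 6 [order #5] limit_buy(price=95, qty=2): fills=none; bids=[#5:2@95] asks=[#4:5@100]
After op 7 [order #6] limit_buy(price=95, qty=8): fills=none; bids=[#5:2@95 #6:8@95] asks=[#4:5@100]
After op 8 [order #7] limit_buy(price=103, qty=9): fills=#7x#4:5@100; bids=[#7:4@103 #5:2@95 #6:8@95] asks=[-]
After op 9 [order #8] limit_sell(price=98, qty=4): fills=#7x#8:4@103; bids=[#5:2@95 #6:8@95] asks=[-]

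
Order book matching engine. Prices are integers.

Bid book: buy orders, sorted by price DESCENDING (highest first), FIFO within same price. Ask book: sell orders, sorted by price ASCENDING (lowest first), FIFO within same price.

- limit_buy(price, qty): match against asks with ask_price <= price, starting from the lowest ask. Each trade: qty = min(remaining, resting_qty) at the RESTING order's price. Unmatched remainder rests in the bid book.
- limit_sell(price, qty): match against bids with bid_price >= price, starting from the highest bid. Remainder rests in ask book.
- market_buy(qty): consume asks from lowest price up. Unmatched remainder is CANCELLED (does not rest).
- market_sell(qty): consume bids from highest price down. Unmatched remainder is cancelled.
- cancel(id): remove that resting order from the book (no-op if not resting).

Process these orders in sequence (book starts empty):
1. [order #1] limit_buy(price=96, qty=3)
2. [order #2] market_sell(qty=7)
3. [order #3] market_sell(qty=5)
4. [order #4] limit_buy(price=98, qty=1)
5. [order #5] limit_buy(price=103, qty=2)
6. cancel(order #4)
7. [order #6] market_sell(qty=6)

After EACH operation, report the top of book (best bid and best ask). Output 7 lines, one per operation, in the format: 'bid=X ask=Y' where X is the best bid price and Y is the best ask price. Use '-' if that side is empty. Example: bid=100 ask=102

Answer: bid=96 ask=-
bid=- ask=-
bid=- ask=-
bid=98 ask=-
bid=103 ask=-
bid=103 ask=-
bid=- ask=-

Derivation:
After op 1 [order #1] limit_buy(price=96, qty=3): fills=none; bids=[#1:3@96] asks=[-]
After op 2 [order #2] market_sell(qty=7): fills=#1x#2:3@96; bids=[-] asks=[-]
After op 3 [order #3] market_sell(qty=5): fills=none; bids=[-] asks=[-]
After op 4 [order #4] limit_buy(price=98, qty=1): fills=none; bids=[#4:1@98] asks=[-]
After op 5 [order #5] limit_buy(price=103, qty=2): fills=none; bids=[#5:2@103 #4:1@98] asks=[-]
After op 6 cancel(order #4): fills=none; bids=[#5:2@103] asks=[-]
After op 7 [order #6] market_sell(qty=6): fills=#5x#6:2@103; bids=[-] asks=[-]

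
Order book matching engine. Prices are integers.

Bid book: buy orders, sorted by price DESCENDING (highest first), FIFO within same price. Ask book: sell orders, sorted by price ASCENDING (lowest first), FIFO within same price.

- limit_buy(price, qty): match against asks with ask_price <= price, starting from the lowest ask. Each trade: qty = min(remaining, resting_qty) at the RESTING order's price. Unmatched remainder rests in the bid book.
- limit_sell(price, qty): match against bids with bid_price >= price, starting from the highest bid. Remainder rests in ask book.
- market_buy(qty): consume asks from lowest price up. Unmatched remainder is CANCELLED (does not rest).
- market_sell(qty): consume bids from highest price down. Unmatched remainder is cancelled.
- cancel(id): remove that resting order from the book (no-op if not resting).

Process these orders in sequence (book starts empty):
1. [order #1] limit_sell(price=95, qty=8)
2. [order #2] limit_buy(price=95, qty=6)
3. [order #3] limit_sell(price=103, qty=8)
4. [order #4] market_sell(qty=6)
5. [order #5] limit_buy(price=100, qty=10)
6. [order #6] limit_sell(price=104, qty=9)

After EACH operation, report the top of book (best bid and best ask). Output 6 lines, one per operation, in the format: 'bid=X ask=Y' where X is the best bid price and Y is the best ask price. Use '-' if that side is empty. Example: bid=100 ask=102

After op 1 [order #1] limit_sell(price=95, qty=8): fills=none; bids=[-] asks=[#1:8@95]
After op 2 [order #2] limit_buy(price=95, qty=6): fills=#2x#1:6@95; bids=[-] asks=[#1:2@95]
After op 3 [order #3] limit_sell(price=103, qty=8): fills=none; bids=[-] asks=[#1:2@95 #3:8@103]
After op 4 [order #4] market_sell(qty=6): fills=none; bids=[-] asks=[#1:2@95 #3:8@103]
After op 5 [order #5] limit_buy(price=100, qty=10): fills=#5x#1:2@95; bids=[#5:8@100] asks=[#3:8@103]
After op 6 [order #6] limit_sell(price=104, qty=9): fills=none; bids=[#5:8@100] asks=[#3:8@103 #6:9@104]

Answer: bid=- ask=95
bid=- ask=95
bid=- ask=95
bid=- ask=95
bid=100 ask=103
bid=100 ask=103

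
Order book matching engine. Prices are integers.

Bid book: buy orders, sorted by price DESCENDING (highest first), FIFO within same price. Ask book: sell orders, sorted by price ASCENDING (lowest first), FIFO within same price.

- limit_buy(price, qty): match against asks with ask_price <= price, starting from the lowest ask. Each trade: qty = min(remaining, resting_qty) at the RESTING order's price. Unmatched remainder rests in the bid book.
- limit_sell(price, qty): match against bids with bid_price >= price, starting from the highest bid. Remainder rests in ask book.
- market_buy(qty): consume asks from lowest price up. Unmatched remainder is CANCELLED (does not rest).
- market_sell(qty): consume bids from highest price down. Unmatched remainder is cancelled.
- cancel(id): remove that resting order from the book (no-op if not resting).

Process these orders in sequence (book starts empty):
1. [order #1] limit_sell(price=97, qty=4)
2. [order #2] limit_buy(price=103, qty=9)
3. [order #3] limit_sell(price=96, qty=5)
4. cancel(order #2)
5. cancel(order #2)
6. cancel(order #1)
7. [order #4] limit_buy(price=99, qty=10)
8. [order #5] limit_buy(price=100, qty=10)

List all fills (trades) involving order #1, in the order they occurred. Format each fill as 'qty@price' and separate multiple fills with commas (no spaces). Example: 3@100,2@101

Answer: 4@97

Derivation:
After op 1 [order #1] limit_sell(price=97, qty=4): fills=none; bids=[-] asks=[#1:4@97]
After op 2 [order #2] limit_buy(price=103, qty=9): fills=#2x#1:4@97; bids=[#2:5@103] asks=[-]
After op 3 [order #3] limit_sell(price=96, qty=5): fills=#2x#3:5@103; bids=[-] asks=[-]
After op 4 cancel(order #2): fills=none; bids=[-] asks=[-]
After op 5 cancel(order #2): fills=none; bids=[-] asks=[-]
After op 6 cancel(order #1): fills=none; bids=[-] asks=[-]
After op 7 [order #4] limit_buy(price=99, qty=10): fills=none; bids=[#4:10@99] asks=[-]
After op 8 [order #5] limit_buy(price=100, qty=10): fills=none; bids=[#5:10@100 #4:10@99] asks=[-]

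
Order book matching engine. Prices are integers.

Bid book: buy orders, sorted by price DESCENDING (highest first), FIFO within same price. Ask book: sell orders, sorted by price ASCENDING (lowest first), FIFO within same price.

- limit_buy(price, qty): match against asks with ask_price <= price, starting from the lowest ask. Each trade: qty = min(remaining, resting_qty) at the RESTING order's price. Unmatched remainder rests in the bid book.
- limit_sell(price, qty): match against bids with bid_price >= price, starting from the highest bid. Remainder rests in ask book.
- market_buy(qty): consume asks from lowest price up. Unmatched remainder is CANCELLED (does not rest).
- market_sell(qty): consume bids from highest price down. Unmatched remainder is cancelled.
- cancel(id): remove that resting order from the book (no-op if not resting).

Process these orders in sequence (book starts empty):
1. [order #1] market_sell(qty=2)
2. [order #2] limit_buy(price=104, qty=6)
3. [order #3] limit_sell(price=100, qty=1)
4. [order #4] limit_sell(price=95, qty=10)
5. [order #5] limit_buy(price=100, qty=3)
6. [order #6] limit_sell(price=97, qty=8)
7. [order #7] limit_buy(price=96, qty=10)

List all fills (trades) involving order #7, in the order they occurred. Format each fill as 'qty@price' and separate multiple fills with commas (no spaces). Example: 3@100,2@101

After op 1 [order #1] market_sell(qty=2): fills=none; bids=[-] asks=[-]
After op 2 [order #2] limit_buy(price=104, qty=6): fills=none; bids=[#2:6@104] asks=[-]
After op 3 [order #3] limit_sell(price=100, qty=1): fills=#2x#3:1@104; bids=[#2:5@104] asks=[-]
After op 4 [order #4] limit_sell(price=95, qty=10): fills=#2x#4:5@104; bids=[-] asks=[#4:5@95]
After op 5 [order #5] limit_buy(price=100, qty=3): fills=#5x#4:3@95; bids=[-] asks=[#4:2@95]
After op 6 [order #6] limit_sell(price=97, qty=8): fills=none; bids=[-] asks=[#4:2@95 #6:8@97]
After op 7 [order #7] limit_buy(price=96, qty=10): fills=#7x#4:2@95; bids=[#7:8@96] asks=[#6:8@97]

Answer: 2@95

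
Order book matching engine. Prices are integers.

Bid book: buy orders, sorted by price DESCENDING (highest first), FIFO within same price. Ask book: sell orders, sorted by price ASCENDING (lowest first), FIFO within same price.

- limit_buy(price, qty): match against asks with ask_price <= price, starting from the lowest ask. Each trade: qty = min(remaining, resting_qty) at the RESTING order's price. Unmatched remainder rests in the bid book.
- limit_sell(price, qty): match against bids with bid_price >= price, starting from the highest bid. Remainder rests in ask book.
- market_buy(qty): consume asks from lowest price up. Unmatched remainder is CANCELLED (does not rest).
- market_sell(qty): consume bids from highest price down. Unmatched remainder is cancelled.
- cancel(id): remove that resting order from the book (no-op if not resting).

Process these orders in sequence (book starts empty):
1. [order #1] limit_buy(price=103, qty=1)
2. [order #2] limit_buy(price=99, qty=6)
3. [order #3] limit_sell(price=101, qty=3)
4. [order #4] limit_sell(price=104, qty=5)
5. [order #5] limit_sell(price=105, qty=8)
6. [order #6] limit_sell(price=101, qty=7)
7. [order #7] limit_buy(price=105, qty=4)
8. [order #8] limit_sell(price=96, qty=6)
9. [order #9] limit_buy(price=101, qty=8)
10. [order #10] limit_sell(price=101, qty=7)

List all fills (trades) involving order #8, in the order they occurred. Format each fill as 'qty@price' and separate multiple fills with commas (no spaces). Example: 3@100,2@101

After op 1 [order #1] limit_buy(price=103, qty=1): fills=none; bids=[#1:1@103] asks=[-]
After op 2 [order #2] limit_buy(price=99, qty=6): fills=none; bids=[#1:1@103 #2:6@99] asks=[-]
After op 3 [order #3] limit_sell(price=101, qty=3): fills=#1x#3:1@103; bids=[#2:6@99] asks=[#3:2@101]
After op 4 [order #4] limit_sell(price=104, qty=5): fills=none; bids=[#2:6@99] asks=[#3:2@101 #4:5@104]
After op 5 [order #5] limit_sell(price=105, qty=8): fills=none; bids=[#2:6@99] asks=[#3:2@101 #4:5@104 #5:8@105]
After op 6 [order #6] limit_sell(price=101, qty=7): fills=none; bids=[#2:6@99] asks=[#3:2@101 #6:7@101 #4:5@104 #5:8@105]
After op 7 [order #7] limit_buy(price=105, qty=4): fills=#7x#3:2@101 #7x#6:2@101; bids=[#2:6@99] asks=[#6:5@101 #4:5@104 #5:8@105]
After op 8 [order #8] limit_sell(price=96, qty=6): fills=#2x#8:6@99; bids=[-] asks=[#6:5@101 #4:5@104 #5:8@105]
After op 9 [order #9] limit_buy(price=101, qty=8): fills=#9x#6:5@101; bids=[#9:3@101] asks=[#4:5@104 #5:8@105]
After op 10 [order #10] limit_sell(price=101, qty=7): fills=#9x#10:3@101; bids=[-] asks=[#10:4@101 #4:5@104 #5:8@105]

Answer: 6@99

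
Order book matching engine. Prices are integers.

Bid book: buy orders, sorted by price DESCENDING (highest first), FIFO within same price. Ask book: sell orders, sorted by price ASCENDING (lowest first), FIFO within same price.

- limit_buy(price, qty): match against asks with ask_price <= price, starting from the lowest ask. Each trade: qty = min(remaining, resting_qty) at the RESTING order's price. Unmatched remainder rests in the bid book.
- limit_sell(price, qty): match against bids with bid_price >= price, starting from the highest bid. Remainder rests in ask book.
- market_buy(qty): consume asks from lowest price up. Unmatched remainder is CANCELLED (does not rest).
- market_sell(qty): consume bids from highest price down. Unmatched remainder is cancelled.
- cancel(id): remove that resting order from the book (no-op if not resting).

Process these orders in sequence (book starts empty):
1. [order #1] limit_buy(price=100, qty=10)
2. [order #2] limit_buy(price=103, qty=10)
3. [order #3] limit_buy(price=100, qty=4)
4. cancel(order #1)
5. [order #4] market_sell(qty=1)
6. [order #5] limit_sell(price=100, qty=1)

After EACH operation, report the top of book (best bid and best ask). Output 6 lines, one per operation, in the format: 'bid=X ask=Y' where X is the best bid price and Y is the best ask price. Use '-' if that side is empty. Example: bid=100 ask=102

Answer: bid=100 ask=-
bid=103 ask=-
bid=103 ask=-
bid=103 ask=-
bid=103 ask=-
bid=103 ask=-

Derivation:
After op 1 [order #1] limit_buy(price=100, qty=10): fills=none; bids=[#1:10@100] asks=[-]
After op 2 [order #2] limit_buy(price=103, qty=10): fills=none; bids=[#2:10@103 #1:10@100] asks=[-]
After op 3 [order #3] limit_buy(price=100, qty=4): fills=none; bids=[#2:10@103 #1:10@100 #3:4@100] asks=[-]
After op 4 cancel(order #1): fills=none; bids=[#2:10@103 #3:4@100] asks=[-]
After op 5 [order #4] market_sell(qty=1): fills=#2x#4:1@103; bids=[#2:9@103 #3:4@100] asks=[-]
After op 6 [order #5] limit_sell(price=100, qty=1): fills=#2x#5:1@103; bids=[#2:8@103 #3:4@100] asks=[-]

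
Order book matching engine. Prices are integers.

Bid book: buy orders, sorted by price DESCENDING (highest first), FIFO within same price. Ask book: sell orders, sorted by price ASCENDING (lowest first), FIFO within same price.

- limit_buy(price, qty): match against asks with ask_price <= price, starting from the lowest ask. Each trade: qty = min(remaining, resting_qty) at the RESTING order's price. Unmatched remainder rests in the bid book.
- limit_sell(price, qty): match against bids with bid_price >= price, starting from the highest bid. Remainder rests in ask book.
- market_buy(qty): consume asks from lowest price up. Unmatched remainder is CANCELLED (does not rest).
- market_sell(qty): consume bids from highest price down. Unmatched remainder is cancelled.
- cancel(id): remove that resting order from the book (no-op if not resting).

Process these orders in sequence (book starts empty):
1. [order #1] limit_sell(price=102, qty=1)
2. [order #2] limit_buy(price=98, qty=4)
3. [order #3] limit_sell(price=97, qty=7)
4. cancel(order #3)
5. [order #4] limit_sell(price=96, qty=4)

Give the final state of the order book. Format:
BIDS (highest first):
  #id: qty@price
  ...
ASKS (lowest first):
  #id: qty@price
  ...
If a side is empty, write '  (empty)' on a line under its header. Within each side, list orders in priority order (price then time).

Answer: BIDS (highest first):
  (empty)
ASKS (lowest first):
  #4: 4@96
  #1: 1@102

Derivation:
After op 1 [order #1] limit_sell(price=102, qty=1): fills=none; bids=[-] asks=[#1:1@102]
After op 2 [order #2] limit_buy(price=98, qty=4): fills=none; bids=[#2:4@98] asks=[#1:1@102]
After op 3 [order #3] limit_sell(price=97, qty=7): fills=#2x#3:4@98; bids=[-] asks=[#3:3@97 #1:1@102]
After op 4 cancel(order #3): fills=none; bids=[-] asks=[#1:1@102]
After op 5 [order #4] limit_sell(price=96, qty=4): fills=none; bids=[-] asks=[#4:4@96 #1:1@102]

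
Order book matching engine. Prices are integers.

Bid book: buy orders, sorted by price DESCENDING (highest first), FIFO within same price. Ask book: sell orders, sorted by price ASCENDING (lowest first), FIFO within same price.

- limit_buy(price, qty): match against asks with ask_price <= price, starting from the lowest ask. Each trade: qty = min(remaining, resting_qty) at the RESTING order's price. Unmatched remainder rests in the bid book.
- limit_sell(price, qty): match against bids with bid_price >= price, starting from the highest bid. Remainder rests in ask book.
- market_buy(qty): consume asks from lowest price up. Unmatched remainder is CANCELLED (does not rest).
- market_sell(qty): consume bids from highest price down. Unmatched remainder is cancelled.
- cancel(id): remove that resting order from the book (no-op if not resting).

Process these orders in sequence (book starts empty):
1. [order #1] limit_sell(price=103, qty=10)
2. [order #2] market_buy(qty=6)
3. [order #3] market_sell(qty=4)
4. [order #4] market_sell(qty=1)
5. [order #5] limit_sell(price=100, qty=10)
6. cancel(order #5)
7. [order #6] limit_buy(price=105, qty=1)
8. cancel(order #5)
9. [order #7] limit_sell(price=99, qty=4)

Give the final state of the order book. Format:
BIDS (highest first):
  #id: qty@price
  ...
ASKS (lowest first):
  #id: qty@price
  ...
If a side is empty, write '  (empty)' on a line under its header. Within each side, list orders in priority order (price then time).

After op 1 [order #1] limit_sell(price=103, qty=10): fills=none; bids=[-] asks=[#1:10@103]
After op 2 [order #2] market_buy(qty=6): fills=#2x#1:6@103; bids=[-] asks=[#1:4@103]
After op 3 [order #3] market_sell(qty=4): fills=none; bids=[-] asks=[#1:4@103]
After op 4 [order #4] market_sell(qty=1): fills=none; bids=[-] asks=[#1:4@103]
After op 5 [order #5] limit_sell(price=100, qty=10): fills=none; bids=[-] asks=[#5:10@100 #1:4@103]
After op 6 cancel(order #5): fills=none; bids=[-] asks=[#1:4@103]
After op 7 [order #6] limit_buy(price=105, qty=1): fills=#6x#1:1@103; bids=[-] asks=[#1:3@103]
After op 8 cancel(order #5): fills=none; bids=[-] asks=[#1:3@103]
After op 9 [order #7] limit_sell(price=99, qty=4): fills=none; bids=[-] asks=[#7:4@99 #1:3@103]

Answer: BIDS (highest first):
  (empty)
ASKS (lowest first):
  #7: 4@99
  #1: 3@103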